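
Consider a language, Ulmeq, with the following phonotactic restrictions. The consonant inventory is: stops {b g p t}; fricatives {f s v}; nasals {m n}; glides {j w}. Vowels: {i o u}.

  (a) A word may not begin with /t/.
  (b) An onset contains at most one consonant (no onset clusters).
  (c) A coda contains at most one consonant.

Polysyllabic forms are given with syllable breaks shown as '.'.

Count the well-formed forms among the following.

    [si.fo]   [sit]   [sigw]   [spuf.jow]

[si.fo] — σ1 onset /s/, coda /∅/ ok; σ2 onset /f/, coda /∅/ ok → well-formed
[sit] — σ1 onset /s/, coda /t/ ok → well-formed
[sigw] — violates constraint (c): syllable 1 coda /gw/ has 2 consonants (> 1) → ill-formed
[spuf.jow] — violates constraint (b): syllable 1 onset /sp/ has 2 consonants (> 1) → ill-formed
Well-formed: [si.fo], [sit] → 2.

2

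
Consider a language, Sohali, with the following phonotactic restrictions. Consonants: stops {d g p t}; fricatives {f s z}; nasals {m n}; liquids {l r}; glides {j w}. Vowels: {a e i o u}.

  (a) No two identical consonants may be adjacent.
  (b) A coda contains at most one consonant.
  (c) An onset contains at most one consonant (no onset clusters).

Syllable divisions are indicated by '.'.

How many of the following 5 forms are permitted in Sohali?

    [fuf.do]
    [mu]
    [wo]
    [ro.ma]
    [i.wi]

5

[fuf.do] — σ1 onset /f/, coda /f/ ok; σ2 onset /d/, coda /∅/ ok → permitted
[mu] — σ1 onset /m/, coda /∅/ ok → permitted
[wo] — σ1 onset /w/, coda /∅/ ok → permitted
[ro.ma] — σ1 onset /r/, coda /∅/ ok; σ2 onset /m/, coda /∅/ ok → permitted
[i.wi] — σ1 onset /∅/, coda /∅/ ok; σ2 onset /w/, coda /∅/ ok → permitted
Permitted: [fuf.do], [mu], [wo], [ro.ma], [i.wi] → 5.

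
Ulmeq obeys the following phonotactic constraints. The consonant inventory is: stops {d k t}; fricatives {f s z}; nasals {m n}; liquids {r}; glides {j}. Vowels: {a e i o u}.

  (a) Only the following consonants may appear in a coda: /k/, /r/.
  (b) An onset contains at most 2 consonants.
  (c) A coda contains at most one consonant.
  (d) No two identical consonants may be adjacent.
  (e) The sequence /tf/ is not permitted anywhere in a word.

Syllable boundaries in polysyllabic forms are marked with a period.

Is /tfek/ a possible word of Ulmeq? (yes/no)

no

/tfek/ — violates constraint (e): contains banned sequence /tf/ → not permitted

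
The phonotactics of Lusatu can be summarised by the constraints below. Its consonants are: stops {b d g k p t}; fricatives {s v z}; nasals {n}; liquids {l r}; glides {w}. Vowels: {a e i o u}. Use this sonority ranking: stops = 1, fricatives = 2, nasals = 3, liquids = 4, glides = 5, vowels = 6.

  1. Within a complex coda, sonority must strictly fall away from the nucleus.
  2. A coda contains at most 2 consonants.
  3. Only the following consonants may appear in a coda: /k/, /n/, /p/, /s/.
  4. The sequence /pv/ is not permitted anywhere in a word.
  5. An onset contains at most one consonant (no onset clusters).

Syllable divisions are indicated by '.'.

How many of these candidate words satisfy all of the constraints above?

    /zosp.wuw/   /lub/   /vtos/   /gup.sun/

1

/zosp.wuw/ — violates constraint 3: syllable 2 coda contains /w/, which is not a licensed coda consonant → illicit
/lub/ — violates constraint 3: syllable 1 coda contains /b/, which is not a licensed coda consonant → illicit
/vtos/ — violates constraint 5: syllable 1 onset /vt/ has 2 consonants (> 1) → illicit
/gup.sun/ — σ1 onset /g/, coda /p/ ok; σ2 onset /s/, coda /n/ ok → licit
Licit: /gup.sun/ → 1.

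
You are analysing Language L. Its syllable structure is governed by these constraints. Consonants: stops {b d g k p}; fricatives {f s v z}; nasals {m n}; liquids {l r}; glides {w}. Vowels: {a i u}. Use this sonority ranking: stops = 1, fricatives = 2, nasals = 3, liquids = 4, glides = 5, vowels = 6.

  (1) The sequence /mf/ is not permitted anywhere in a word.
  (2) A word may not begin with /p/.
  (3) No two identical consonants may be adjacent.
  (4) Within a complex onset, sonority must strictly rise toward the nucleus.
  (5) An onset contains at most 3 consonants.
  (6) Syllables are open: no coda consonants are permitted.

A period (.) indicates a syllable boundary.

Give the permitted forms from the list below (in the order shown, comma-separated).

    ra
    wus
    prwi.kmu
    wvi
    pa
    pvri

ra

ra — σ1 onset /r/, coda /∅/ ok → permitted
wus — violates constraint 6: syllable 1 coda /s/ has 1 consonant (> 0) → not permitted
prwi.kmu — violates constraint 2: word begins with /p/ → not permitted
wvi — violates constraint 4: syllable 1 onset /wv/: /w/ (glide, 5) → /v/ (fricative, 2) does not rise → not permitted
pa — violates constraint 2: word begins with /p/ → not permitted
pvri — violates constraint 2: word begins with /p/ → not permitted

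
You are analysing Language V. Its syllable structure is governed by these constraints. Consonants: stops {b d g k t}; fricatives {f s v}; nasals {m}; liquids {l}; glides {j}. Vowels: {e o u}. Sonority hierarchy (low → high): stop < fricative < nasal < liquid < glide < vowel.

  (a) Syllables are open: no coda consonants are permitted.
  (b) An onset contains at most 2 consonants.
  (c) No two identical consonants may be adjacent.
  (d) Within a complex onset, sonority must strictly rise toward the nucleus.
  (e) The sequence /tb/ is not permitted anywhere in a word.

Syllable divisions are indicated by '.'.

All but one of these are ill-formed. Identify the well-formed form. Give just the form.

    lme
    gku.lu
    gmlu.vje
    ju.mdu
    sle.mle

sle.mle

lme — violates constraint (d): syllable 1 onset /lm/: /l/ (liquid, 4) → /m/ (nasal, 3) does not rise → ill-formed
gku.lu — violates constraint (d): syllable 1 onset /gk/: /g/ (stop, 1) → /k/ (stop, 1) does not rise → ill-formed
gmlu.vje — violates constraint (b): syllable 1 onset /gml/ has 3 consonants (> 2) → ill-formed
ju.mdu — violates constraint (d): syllable 2 onset /md/: /m/ (nasal, 3) → /d/ (stop, 1) does not rise → ill-formed
sle.mle — σ1 onset /sl/ (2→4 rises), coda /∅/ ok; σ2 onset /ml/ (3→4 rises), coda /∅/ ok → well-formed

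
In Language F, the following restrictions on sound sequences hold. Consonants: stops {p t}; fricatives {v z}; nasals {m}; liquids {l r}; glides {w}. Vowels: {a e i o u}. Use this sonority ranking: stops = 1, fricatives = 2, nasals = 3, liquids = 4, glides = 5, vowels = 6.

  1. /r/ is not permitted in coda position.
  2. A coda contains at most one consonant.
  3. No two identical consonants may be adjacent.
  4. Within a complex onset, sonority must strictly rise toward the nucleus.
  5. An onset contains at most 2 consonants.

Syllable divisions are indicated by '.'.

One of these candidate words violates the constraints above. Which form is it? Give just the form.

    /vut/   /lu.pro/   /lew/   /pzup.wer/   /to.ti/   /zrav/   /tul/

/vut/ — σ1 onset /v/, coda /t/ ok → phonotactically legal
/lu.pro/ — σ1 onset /l/, coda /∅/ ok; σ2 onset /pr/ (1→4 rises), coda /∅/ ok → phonotactically legal
/lew/ — σ1 onset /l/, coda /w/ ok → phonotactically legal
/pzup.wer/ — violates constraint 1: syllable 2 coda contains /r/ → phonotactically illegal
/to.ti/ — σ1 onset /t/, coda /∅/ ok; σ2 onset /t/, coda /∅/ ok → phonotactically legal
/zrav/ — σ1 onset /zr/ (2→4 rises), coda /v/ ok → phonotactically legal
/tul/ — σ1 onset /t/, coda /l/ ok → phonotactically legal

/pzup.wer/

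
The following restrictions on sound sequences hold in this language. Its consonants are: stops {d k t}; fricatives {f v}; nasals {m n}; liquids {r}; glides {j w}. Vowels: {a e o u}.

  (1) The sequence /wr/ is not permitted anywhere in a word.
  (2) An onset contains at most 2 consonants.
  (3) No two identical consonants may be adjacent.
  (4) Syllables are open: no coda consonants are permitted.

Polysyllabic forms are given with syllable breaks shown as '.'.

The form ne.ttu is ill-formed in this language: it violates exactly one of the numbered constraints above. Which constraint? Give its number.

ne.ttu: adjacent identical consonants /tt/.
This is a violation of constraint 3: "No two identical consonants may be adjacent."
The remaining constraints (1, 2, 4) are satisfied.

3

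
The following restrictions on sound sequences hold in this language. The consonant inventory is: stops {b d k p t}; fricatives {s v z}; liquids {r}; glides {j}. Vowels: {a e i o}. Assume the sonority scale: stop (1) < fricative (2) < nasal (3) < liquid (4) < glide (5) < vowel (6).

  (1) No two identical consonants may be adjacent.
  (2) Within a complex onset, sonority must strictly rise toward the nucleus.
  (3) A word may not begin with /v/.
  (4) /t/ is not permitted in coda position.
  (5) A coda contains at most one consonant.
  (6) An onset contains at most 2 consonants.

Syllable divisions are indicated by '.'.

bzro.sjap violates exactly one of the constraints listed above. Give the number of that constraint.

6

bzro.sjap: syllable 1 onset /bzr/ has 3 consonants (> 2).
This is a violation of constraint 6: "An onset contains at most 2 consonants."
The remaining constraints (1, 2, 3, 4, 5) are satisfied.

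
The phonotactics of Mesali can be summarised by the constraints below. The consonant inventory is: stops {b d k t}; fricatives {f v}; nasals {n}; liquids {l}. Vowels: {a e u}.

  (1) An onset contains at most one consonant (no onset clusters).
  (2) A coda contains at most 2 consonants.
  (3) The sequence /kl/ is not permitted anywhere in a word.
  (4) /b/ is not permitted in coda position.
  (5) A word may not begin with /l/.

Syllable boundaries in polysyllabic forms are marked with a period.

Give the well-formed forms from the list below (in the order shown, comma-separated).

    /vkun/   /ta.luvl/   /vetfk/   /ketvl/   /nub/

/ta.luvl/

/vkun/ — violates constraint 1: syllable 1 onset /vk/ has 2 consonants (> 1) → ill-formed
/ta.luvl/ — σ1 onset /t/, coda /∅/ ok; σ2 onset /l/, coda /vl/ (2C) ok → well-formed
/vetfk/ — violates constraint 2: syllable 1 coda /tfk/ has 3 consonants (> 2) → ill-formed
/ketvl/ — violates constraint 2: syllable 1 coda /tvl/ has 3 consonants (> 2) → ill-formed
/nub/ — violates constraint 4: syllable 1 coda contains /b/ → ill-formed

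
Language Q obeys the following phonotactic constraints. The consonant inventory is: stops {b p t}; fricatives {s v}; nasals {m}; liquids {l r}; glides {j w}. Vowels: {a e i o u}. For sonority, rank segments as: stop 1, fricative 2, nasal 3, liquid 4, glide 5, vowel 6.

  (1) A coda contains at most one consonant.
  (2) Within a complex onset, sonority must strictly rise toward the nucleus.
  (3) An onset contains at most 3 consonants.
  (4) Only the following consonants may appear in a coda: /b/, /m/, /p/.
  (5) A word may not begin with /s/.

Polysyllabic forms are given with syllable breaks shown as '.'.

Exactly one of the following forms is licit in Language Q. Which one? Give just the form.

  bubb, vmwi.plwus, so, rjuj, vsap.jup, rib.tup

bubb — violates constraint 1: syllable 1 coda /bb/ has 2 consonants (> 1) → illicit
vmwi.plwus — violates constraint 4: syllable 2 coda contains /s/, which is not a licensed coda consonant → illicit
so — violates constraint 5: word begins with /s/ → illicit
rjuj — violates constraint 4: syllable 1 coda contains /j/, which is not a licensed coda consonant → illicit
vsap.jup — violates constraint 2: syllable 1 onset /vs/: /v/ (fricative, 2) → /s/ (fricative, 2) does not rise → illicit
rib.tup — σ1 onset /r/, coda /b/ ok; σ2 onset /t/, coda /p/ ok → licit

rib.tup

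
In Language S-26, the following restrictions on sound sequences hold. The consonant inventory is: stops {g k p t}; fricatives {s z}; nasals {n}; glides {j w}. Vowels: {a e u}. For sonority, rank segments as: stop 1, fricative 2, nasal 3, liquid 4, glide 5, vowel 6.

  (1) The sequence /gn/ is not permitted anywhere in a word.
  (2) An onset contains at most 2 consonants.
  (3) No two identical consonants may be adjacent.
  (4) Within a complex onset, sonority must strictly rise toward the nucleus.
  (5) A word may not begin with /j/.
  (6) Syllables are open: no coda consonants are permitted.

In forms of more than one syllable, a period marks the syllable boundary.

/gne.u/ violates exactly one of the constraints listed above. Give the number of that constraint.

/gne.u/: contains banned sequence /gn/.
This is a violation of constraint 1: "The sequence /gn/ is not permitted anywhere in a word."
The remaining constraints (2, 3, 4, 5, 6) are satisfied.

1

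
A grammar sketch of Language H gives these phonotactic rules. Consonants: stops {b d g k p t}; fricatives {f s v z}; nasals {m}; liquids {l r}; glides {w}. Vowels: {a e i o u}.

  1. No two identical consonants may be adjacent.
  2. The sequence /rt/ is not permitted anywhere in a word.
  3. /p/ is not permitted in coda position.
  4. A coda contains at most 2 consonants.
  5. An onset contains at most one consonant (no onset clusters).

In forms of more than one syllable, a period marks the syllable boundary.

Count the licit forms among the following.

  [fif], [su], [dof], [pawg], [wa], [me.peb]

6

[fif] — σ1 onset /f/, coda /f/ ok → licit
[su] — σ1 onset /s/, coda /∅/ ok → licit
[dof] — σ1 onset /d/, coda /f/ ok → licit
[pawg] — σ1 onset /p/, coda /wg/ (2C) ok → licit
[wa] — σ1 onset /w/, coda /∅/ ok → licit
[me.peb] — σ1 onset /m/, coda /∅/ ok; σ2 onset /p/, coda /b/ ok → licit
Licit: [fif], [su], [dof], [pawg], [wa], [me.peb] → 6.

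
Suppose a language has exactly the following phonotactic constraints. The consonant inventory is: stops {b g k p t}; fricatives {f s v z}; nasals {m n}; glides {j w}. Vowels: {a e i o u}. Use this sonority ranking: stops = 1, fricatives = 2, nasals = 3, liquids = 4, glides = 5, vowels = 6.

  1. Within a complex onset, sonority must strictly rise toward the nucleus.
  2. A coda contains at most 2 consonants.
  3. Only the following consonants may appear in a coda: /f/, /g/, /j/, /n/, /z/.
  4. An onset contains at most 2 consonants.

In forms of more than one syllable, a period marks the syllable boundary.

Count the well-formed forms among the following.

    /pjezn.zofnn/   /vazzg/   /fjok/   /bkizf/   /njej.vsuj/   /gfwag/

0

/pjezn.zofnn/ — violates constraint 2: syllable 2 coda /fnn/ has 3 consonants (> 2) → ill-formed
/vazzg/ — violates constraint 2: syllable 1 coda /zzg/ has 3 consonants (> 2) → ill-formed
/fjok/ — violates constraint 3: syllable 1 coda contains /k/, which is not a licensed coda consonant → ill-formed
/bkizf/ — violates constraint 1: syllable 1 onset /bk/: /b/ (stop, 1) → /k/ (stop, 1) does not rise → ill-formed
/njej.vsuj/ — violates constraint 1: syllable 2 onset /vs/: /v/ (fricative, 2) → /s/ (fricative, 2) does not rise → ill-formed
/gfwag/ — violates constraint 4: syllable 1 onset /gfw/ has 3 consonants (> 2) → ill-formed
No form is well-formed → 0.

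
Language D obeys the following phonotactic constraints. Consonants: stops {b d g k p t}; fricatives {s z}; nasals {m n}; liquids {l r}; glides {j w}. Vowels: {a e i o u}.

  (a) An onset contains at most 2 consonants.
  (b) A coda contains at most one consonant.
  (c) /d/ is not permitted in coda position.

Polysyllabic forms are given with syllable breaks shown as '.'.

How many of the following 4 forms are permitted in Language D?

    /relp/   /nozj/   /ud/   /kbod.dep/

/relp/ — violates constraint (b): syllable 1 coda /lp/ has 2 consonants (> 1) → not permitted
/nozj/ — violates constraint (b): syllable 1 coda /zj/ has 2 consonants (> 1) → not permitted
/ud/ — violates constraint (c): syllable 1 coda contains /d/ → not permitted
/kbod.dep/ — violates constraint (c): syllable 1 coda contains /d/ → not permitted
No form is permitted → 0.

0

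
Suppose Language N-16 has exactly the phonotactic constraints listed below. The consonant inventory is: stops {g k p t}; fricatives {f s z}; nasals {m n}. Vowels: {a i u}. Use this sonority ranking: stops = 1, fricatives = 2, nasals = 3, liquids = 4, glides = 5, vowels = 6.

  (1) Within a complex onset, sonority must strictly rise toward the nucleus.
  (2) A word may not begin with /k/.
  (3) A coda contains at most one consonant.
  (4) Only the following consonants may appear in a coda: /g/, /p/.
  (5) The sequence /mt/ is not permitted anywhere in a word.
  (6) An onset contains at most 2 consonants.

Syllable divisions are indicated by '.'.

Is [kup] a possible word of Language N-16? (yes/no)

no

[kup] — violates constraint 2: word begins with /k/ → phonotactically illegal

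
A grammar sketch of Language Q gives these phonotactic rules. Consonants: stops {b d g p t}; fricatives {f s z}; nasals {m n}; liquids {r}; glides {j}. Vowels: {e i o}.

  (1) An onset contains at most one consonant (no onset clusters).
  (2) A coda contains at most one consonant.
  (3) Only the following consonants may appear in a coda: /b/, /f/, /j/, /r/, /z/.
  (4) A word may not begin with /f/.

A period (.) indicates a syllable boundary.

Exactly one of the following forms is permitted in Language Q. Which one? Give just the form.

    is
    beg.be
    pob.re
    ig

is — violates constraint 3: syllable 1 coda contains /s/, which is not a licensed coda consonant → not permitted
beg.be — violates constraint 3: syllable 1 coda contains /g/, which is not a licensed coda consonant → not permitted
pob.re — σ1 onset /p/, coda /b/ ok; σ2 onset /r/, coda /∅/ ok → permitted
ig — violates constraint 3: syllable 1 coda contains /g/, which is not a licensed coda consonant → not permitted

pob.re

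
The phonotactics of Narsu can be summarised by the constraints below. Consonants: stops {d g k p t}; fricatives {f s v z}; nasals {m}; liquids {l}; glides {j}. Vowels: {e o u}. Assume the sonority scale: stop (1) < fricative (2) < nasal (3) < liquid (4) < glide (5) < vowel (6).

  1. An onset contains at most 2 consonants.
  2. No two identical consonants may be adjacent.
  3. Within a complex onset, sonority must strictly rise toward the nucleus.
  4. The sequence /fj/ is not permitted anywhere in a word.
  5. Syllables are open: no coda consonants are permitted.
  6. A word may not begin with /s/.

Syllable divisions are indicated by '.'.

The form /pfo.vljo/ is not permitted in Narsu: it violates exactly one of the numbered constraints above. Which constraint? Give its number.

/pfo.vljo/: syllable 2 onset /vlj/ has 3 consonants (> 2).
This is a violation of constraint 1: "An onset contains at most 2 consonants."
The remaining constraints (2, 3, 4, 5, 6) are satisfied.

1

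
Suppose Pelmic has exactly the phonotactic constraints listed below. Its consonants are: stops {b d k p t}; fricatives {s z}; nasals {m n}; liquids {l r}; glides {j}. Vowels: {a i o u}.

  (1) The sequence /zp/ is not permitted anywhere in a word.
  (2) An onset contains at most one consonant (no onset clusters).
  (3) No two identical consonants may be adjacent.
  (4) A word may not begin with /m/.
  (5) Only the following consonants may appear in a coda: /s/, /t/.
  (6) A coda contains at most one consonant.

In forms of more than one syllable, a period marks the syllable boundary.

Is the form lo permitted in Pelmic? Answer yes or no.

lo — σ1 onset /l/, coda /∅/ ok → permitted

yes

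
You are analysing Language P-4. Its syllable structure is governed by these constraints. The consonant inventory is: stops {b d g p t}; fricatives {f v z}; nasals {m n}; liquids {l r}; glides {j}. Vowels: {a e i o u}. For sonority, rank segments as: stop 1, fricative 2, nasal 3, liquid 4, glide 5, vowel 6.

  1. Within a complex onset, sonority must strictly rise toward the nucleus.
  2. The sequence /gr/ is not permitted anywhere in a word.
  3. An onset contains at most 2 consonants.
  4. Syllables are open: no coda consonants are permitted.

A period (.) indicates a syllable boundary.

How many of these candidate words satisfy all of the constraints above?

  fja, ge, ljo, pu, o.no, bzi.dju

6

fja — σ1 onset /fj/ (2→5 rises), coda /∅/ ok → permitted
ge — σ1 onset /g/, coda /∅/ ok → permitted
ljo — σ1 onset /lj/ (4→5 rises), coda /∅/ ok → permitted
pu — σ1 onset /p/, coda /∅/ ok → permitted
o.no — σ1 onset /∅/, coda /∅/ ok; σ2 onset /n/, coda /∅/ ok → permitted
bzi.dju — σ1 onset /bz/ (1→2 rises), coda /∅/ ok; σ2 onset /dj/ (1→5 rises), coda /∅/ ok → permitted
Permitted: fja, ge, ljo, pu, o.no, bzi.dju → 6.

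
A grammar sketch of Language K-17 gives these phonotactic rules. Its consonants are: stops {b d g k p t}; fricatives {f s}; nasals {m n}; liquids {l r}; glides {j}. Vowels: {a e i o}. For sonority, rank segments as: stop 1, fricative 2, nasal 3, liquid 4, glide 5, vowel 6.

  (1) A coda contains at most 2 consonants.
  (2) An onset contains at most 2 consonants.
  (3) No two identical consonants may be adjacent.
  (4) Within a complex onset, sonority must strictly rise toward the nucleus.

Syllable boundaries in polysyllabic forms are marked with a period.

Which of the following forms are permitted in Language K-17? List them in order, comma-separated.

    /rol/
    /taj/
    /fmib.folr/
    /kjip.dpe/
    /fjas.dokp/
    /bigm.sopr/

/rol/ — σ1 onset /r/, coda /l/ ok → permitted
/taj/ — σ1 onset /t/, coda /j/ ok → permitted
/fmib.folr/ — σ1 onset /fm/ (2→3 rises), coda /b/ ok; σ2 onset /f/, coda /lr/ (2C) ok → permitted
/kjip.dpe/ — violates constraint 4: syllable 2 onset /dp/: /d/ (stop, 1) → /p/ (stop, 1) does not rise → not permitted
/fjas.dokp/ — σ1 onset /fj/ (2→5 rises), coda /s/ ok; σ2 onset /d/, coda /kp/ (2C) ok → permitted
/bigm.sopr/ — σ1 onset /b/, coda /gm/ (2C) ok; σ2 onset /s/, coda /pr/ (2C) ok → permitted

/rol/, /taj/, /fmib.folr/, /fjas.dokp/, /bigm.sopr/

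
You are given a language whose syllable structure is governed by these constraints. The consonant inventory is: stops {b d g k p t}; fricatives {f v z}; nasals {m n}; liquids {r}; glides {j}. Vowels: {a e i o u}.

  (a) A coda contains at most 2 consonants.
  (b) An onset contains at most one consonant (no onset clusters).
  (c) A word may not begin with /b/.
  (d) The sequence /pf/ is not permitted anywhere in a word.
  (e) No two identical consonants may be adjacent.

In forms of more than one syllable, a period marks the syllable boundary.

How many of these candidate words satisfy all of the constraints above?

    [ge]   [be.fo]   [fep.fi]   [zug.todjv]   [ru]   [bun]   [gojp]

3

[ge] — σ1 onset /g/, coda /∅/ ok → phonotactically legal
[be.fo] — violates constraint (c): word begins with /b/ → phonotactically illegal
[fep.fi] — violates constraint (d): contains banned sequence /pf/ → phonotactically illegal
[zug.todjv] — violates constraint (a): syllable 2 coda /djv/ has 3 consonants (> 2) → phonotactically illegal
[ru] — σ1 onset /r/, coda /∅/ ok → phonotactically legal
[bun] — violates constraint (c): word begins with /b/ → phonotactically illegal
[gojp] — σ1 onset /g/, coda /jp/ (2C) ok → phonotactically legal
Phonotactically legal: [ge], [ru], [gojp] → 3.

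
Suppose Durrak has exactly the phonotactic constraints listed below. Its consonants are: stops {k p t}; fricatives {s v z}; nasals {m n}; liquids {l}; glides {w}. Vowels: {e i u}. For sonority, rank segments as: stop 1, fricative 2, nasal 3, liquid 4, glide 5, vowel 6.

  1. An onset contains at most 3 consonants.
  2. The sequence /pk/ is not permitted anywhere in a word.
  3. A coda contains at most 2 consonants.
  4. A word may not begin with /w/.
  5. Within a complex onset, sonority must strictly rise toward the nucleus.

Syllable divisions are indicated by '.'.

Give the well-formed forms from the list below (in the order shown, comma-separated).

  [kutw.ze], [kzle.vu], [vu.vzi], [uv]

[kutw.ze], [kzle.vu], [uv]

[kutw.ze] — σ1 onset /k/, coda /tw/ (2C) ok; σ2 onset /z/, coda /∅/ ok → well-formed
[kzle.vu] — σ1 onset /kzl/ (1→2→4 rises), coda /∅/ ok; σ2 onset /v/, coda /∅/ ok → well-formed
[vu.vzi] — violates constraint 5: syllable 2 onset /vz/: /v/ (fricative, 2) → /z/ (fricative, 2) does not rise → ill-formed
[uv] — σ1 onset /∅/, coda /v/ ok → well-formed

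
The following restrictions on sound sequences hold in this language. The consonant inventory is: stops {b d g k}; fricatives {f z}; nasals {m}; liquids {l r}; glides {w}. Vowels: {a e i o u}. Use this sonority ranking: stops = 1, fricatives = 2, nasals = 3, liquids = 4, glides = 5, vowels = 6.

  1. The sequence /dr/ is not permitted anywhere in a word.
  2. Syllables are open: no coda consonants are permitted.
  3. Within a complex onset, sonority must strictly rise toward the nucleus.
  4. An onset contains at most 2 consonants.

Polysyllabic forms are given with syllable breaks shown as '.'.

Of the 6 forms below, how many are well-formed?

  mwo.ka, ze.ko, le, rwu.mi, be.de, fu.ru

mwo.ka — σ1 onset /mw/ (3→5 rises), coda /∅/ ok; σ2 onset /k/, coda /∅/ ok → well-formed
ze.ko — σ1 onset /z/, coda /∅/ ok; σ2 onset /k/, coda /∅/ ok → well-formed
le — σ1 onset /l/, coda /∅/ ok → well-formed
rwu.mi — σ1 onset /rw/ (4→5 rises), coda /∅/ ok; σ2 onset /m/, coda /∅/ ok → well-formed
be.de — σ1 onset /b/, coda /∅/ ok; σ2 onset /d/, coda /∅/ ok → well-formed
fu.ru — σ1 onset /f/, coda /∅/ ok; σ2 onset /r/, coda /∅/ ok → well-formed
Well-formed: mwo.ka, ze.ko, le, rwu.mi, be.de, fu.ru → 6.

6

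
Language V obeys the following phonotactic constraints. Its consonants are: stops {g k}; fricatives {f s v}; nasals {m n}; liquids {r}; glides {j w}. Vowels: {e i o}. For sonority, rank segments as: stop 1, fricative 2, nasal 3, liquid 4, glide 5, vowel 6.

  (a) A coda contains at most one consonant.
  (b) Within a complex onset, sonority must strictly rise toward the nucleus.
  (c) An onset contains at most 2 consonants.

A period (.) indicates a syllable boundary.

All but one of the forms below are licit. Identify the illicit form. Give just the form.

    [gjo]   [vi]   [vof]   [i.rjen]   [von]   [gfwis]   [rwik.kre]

[gfwis]

[gjo] — σ1 onset /gj/ (1→5 rises), coda /∅/ ok → licit
[vi] — σ1 onset /v/, coda /∅/ ok → licit
[vof] — σ1 onset /v/, coda /f/ ok → licit
[i.rjen] — σ1 onset /∅/, coda /∅/ ok; σ2 onset /rj/ (4→5 rises), coda /n/ ok → licit
[von] — σ1 onset /v/, coda /n/ ok → licit
[gfwis] — violates constraint (c): syllable 1 onset /gfw/ has 3 consonants (> 2) → illicit
[rwik.kre] — σ1 onset /rw/ (4→5 rises), coda /k/ ok; σ2 onset /kr/ (1→4 rises), coda /∅/ ok → licit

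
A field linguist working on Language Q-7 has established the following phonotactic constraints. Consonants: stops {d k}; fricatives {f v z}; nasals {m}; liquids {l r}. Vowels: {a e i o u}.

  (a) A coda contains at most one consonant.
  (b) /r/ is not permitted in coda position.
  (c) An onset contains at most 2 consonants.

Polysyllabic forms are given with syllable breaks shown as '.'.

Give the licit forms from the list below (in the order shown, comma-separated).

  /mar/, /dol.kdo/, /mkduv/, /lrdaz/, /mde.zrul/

/dol.kdo/, /mde.zrul/

/mar/ — violates constraint (b): syllable 1 coda contains /r/ → illicit
/dol.kdo/ — σ1 onset /d/, coda /l/ ok; σ2 onset /kd/ (2C), coda /∅/ ok → licit
/mkduv/ — violates constraint (c): syllable 1 onset /mkd/ has 3 consonants (> 2) → illicit
/lrdaz/ — violates constraint (c): syllable 1 onset /lrd/ has 3 consonants (> 2) → illicit
/mde.zrul/ — σ1 onset /md/ (2C), coda /∅/ ok; σ2 onset /zr/ (2C), coda /l/ ok → licit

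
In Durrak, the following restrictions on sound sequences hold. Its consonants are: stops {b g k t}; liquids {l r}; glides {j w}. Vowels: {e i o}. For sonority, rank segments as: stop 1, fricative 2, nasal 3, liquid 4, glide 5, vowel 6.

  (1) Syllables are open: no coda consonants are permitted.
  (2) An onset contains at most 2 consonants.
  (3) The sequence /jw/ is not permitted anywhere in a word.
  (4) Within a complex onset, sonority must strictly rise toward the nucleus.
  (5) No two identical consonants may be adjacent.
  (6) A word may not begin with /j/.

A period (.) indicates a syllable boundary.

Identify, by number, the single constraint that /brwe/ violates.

/brwe/: syllable 1 onset /brw/ has 3 consonants (> 2).
This is a violation of constraint 2: "An onset contains at most 2 consonants."
The remaining constraints (1, 3, 4, 5, 6) are satisfied.

2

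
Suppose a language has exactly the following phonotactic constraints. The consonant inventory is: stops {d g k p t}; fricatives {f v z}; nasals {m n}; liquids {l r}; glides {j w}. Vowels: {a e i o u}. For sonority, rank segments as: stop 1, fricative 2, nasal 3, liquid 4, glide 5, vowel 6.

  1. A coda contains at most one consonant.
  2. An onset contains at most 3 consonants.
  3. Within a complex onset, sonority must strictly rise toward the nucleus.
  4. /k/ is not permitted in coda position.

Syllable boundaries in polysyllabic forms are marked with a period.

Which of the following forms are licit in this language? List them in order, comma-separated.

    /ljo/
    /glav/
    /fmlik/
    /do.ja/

/ljo/ — σ1 onset /lj/ (4→5 rises), coda /∅/ ok → licit
/glav/ — σ1 onset /gl/ (1→4 rises), coda /v/ ok → licit
/fmlik/ — violates constraint 4: syllable 1 coda contains /k/ → illicit
/do.ja/ — σ1 onset /d/, coda /∅/ ok; σ2 onset /j/, coda /∅/ ok → licit

/ljo/, /glav/, /do.ja/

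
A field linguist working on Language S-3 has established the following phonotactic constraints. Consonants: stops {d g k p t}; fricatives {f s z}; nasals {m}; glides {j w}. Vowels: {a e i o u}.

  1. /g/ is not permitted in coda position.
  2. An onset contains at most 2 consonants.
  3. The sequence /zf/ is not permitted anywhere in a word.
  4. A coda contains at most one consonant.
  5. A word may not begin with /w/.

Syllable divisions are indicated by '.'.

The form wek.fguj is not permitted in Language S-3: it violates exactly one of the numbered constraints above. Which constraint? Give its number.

wek.fguj: word begins with /w/.
This is a violation of constraint 5: "A word may not begin with /w/."
The remaining constraints (1, 2, 3, 4) are satisfied.

5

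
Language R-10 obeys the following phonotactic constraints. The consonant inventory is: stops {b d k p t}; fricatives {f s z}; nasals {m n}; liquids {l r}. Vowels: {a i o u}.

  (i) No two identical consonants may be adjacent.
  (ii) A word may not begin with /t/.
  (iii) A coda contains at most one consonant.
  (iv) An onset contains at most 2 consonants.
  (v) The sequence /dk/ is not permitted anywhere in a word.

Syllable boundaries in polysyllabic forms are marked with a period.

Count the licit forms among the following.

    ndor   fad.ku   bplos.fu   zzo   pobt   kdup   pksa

2

ndor — σ1 onset /nd/ (2C), coda /r/ ok → licit
fad.ku — violates constraint (v): contains banned sequence /dk/ → illicit
bplos.fu — violates constraint (iv): syllable 1 onset /bpl/ has 3 consonants (> 2) → illicit
zzo — violates constraint (i): adjacent identical consonants /zz/ → illicit
pobt — violates constraint (iii): syllable 1 coda /bt/ has 2 consonants (> 1) → illicit
kdup — σ1 onset /kd/ (2C), coda /p/ ok → licit
pksa — violates constraint (iv): syllable 1 onset /pks/ has 3 consonants (> 2) → illicit
Licit: ndor, kdup → 2.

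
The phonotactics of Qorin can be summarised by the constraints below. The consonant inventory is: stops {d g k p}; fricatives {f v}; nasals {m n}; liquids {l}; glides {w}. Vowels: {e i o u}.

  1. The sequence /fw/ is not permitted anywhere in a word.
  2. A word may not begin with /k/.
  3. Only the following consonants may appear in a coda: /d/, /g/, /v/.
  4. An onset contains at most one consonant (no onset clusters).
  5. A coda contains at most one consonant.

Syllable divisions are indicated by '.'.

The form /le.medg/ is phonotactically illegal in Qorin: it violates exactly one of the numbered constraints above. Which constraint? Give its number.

/le.medg/: syllable 2 coda /dg/ has 2 consonants (> 1).
This is a violation of constraint 5: "A coda contains at most one consonant."
The remaining constraints (1, 2, 3, 4) are satisfied.

5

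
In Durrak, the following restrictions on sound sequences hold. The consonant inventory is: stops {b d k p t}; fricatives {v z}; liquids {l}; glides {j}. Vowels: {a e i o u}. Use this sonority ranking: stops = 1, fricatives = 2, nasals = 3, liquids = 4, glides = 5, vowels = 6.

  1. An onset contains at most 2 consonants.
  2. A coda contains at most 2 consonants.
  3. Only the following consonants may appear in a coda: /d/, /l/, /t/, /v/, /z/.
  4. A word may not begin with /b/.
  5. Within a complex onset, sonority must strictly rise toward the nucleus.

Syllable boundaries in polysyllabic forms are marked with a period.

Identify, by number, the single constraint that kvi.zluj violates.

3

kvi.zluj: syllable 2 coda contains /j/, which is not a licensed coda consonant.
This is a violation of constraint 3: "Only the following consonants may appear in a coda: /d/, /l/, /t/, /v/, /z/."
The remaining constraints (1, 2, 4, 5) are satisfied.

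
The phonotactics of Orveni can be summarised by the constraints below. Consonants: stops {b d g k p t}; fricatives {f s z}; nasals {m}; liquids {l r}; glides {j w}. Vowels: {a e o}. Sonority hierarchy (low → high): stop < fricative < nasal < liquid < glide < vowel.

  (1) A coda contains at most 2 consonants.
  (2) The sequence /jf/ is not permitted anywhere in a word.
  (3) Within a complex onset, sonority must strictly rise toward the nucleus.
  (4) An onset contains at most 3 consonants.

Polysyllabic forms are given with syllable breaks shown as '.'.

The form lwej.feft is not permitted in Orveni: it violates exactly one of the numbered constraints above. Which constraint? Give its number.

lwej.feft: contains banned sequence /jf/.
This is a violation of constraint 2: "The sequence /jf/ is not permitted anywhere in a word."
The remaining constraints (1, 3, 4) are satisfied.

2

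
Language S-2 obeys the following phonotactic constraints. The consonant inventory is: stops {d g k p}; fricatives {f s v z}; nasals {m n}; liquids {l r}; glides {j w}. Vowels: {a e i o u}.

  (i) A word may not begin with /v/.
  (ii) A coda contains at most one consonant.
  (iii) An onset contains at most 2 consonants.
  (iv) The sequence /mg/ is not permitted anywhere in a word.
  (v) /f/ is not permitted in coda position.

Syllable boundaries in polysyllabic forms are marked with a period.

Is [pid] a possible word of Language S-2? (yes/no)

yes

[pid] — σ1 onset /p/, coda /d/ ok → well-formed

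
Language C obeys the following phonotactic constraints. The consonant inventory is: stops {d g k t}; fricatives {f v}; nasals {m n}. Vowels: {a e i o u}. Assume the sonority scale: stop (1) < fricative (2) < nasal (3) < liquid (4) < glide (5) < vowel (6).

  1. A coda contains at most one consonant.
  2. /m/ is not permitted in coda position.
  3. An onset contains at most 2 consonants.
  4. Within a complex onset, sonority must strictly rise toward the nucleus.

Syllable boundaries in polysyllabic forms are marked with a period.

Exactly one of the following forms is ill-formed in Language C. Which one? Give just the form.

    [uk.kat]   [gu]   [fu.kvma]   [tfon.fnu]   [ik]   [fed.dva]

[uk.kat] — σ1 onset /∅/, coda /k/ ok; σ2 onset /k/, coda /t/ ok → well-formed
[gu] — σ1 onset /g/, coda /∅/ ok → well-formed
[fu.kvma] — violates constraint 3: syllable 2 onset /kvm/ has 3 consonants (> 2) → ill-formed
[tfon.fnu] — σ1 onset /tf/ (1→2 rises), coda /n/ ok; σ2 onset /fn/ (2→3 rises), coda /∅/ ok → well-formed
[ik] — σ1 onset /∅/, coda /k/ ok → well-formed
[fed.dva] — σ1 onset /f/, coda /d/ ok; σ2 onset /dv/ (1→2 rises), coda /∅/ ok → well-formed

[fu.kvma]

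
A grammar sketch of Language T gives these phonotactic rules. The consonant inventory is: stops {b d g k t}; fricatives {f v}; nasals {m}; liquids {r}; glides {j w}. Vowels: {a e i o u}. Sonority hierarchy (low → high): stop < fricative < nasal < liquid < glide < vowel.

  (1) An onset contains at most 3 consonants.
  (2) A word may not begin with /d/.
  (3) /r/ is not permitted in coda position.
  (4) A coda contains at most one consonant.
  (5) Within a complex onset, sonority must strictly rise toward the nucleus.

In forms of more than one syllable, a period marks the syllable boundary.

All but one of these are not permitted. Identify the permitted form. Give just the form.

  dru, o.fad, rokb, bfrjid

o.fad

dru — violates constraint 2: word begins with /d/ → not permitted
o.fad — σ1 onset /∅/, coda /∅/ ok; σ2 onset /f/, coda /d/ ok → permitted
rokb — violates constraint 4: syllable 1 coda /kb/ has 2 consonants (> 1) → not permitted
bfrjid — violates constraint 1: syllable 1 onset /bfrj/ has 4 consonants (> 3) → not permitted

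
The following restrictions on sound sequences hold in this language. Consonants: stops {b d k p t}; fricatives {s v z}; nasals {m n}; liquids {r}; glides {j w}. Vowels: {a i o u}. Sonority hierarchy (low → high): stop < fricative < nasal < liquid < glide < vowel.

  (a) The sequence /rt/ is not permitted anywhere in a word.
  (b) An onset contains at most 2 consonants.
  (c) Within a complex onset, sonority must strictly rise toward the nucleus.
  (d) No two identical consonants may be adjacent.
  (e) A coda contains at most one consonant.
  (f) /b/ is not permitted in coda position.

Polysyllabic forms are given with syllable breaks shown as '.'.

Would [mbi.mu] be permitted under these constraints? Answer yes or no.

[mbi.mu] — violates constraint (c): syllable 1 onset /mb/: /m/ (nasal, 3) → /b/ (stop, 1) does not rise → not permitted

no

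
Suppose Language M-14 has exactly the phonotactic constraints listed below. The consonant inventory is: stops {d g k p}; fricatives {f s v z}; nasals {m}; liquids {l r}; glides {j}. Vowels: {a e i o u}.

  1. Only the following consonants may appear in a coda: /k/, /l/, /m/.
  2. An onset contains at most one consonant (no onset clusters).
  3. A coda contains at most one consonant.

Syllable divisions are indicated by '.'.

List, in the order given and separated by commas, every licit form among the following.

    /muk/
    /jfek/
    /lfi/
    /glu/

/muk/ — σ1 onset /m/, coda /k/ ok → licit
/jfek/ — violates constraint 2: syllable 1 onset /jf/ has 2 consonants (> 1) → illicit
/lfi/ — violates constraint 2: syllable 1 onset /lf/ has 2 consonants (> 1) → illicit
/glu/ — violates constraint 2: syllable 1 onset /gl/ has 2 consonants (> 1) → illicit

/muk/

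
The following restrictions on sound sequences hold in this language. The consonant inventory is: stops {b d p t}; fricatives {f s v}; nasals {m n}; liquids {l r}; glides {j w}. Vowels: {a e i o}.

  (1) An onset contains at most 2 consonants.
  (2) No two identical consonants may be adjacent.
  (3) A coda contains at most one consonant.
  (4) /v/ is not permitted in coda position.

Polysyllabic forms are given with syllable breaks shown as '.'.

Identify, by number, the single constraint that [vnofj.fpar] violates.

[vnofj.fpar]: syllable 1 coda /fj/ has 2 consonants (> 1).
This is a violation of constraint 3: "A coda contains at most one consonant."
The remaining constraints (1, 2, 4) are satisfied.

3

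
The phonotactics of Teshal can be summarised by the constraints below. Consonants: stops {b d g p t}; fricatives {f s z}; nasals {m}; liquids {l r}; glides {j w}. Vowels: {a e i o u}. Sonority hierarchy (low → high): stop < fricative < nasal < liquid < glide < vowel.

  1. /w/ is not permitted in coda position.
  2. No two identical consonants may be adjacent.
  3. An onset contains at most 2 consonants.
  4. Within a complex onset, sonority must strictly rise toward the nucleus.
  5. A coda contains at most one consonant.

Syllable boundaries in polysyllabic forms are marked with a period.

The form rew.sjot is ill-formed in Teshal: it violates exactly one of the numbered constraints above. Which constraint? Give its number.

1

rew.sjot: syllable 1 coda contains /w/.
This is a violation of constraint 1: "/w/ is not permitted in coda position."
The remaining constraints (2, 3, 4, 5) are satisfied.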